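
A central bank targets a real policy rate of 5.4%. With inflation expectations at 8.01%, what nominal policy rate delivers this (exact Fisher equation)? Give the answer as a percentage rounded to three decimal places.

(1 + i) = (1 + r)(1 + π) = 1.05400 × 1.08010 = 1.1384254
i = 1.1384254 − 1, so the required nominal rate is 13.843%.

13.843%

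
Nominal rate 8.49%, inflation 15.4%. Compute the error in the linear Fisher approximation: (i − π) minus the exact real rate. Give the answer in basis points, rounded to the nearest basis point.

Approximate: r ≈ 8.490% − 15.400% = -6.9100%
Exact: (1 + 0.0849)/(1 + 0.1540) − 1 = -5.9879%
Error = -6.9100% − (-5.9879%) = -0.9221% → -92 basis points.

-92 basis points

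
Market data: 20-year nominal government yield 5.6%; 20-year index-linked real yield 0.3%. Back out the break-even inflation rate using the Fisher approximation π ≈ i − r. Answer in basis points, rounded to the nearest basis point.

530 basis points

π ≈ i − r = 5.6% − 0.3% → 530 basis points.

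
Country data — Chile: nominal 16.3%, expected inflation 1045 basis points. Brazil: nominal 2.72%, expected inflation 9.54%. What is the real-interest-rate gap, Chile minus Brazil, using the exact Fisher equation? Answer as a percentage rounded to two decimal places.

Chile: (1 + 0.1630)/(1 + 0.1045) − 1 = 5.2965%
Brazil: (1 + 0.0272)/(1 + 0.0954) − 1 = -6.2260%
Differential = 5.2965% − (-6.2260%) = 11.5226% → 11.52%.

11.52%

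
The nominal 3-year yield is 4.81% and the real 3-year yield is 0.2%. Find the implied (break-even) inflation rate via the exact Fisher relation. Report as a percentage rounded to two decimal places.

4.60%

(1 + π) = (1 + i)/(1 + r) = 1.04810 / 1.00200 = 1.046008
Break-even inflation = 1.046008 − 1 → 4.60%.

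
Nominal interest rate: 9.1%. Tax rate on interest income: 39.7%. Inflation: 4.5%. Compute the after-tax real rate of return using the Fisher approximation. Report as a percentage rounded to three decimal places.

0.987%

After-tax nominal return = 9.1% × (1 − 0.397) = 5.4873%.
r ≈ 5.4873% − 4.5% → 0.987%.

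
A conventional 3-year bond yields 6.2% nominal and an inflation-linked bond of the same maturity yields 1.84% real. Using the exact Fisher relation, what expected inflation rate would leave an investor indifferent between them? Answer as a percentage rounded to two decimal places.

4.28%

(1 + π) = (1 + i)/(1 + r) = 1.06200 / 1.01840 = 1.042812
Break-even inflation = 1.042812 − 1 → 4.28%.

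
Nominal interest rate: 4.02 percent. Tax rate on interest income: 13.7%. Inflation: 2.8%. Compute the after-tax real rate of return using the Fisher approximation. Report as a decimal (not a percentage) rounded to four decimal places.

After-tax nominal return = 4.02% × (1 − 0.137) = 3.46926%.
r ≈ 3.46926% − 2.8% → 0.0067.

0.0067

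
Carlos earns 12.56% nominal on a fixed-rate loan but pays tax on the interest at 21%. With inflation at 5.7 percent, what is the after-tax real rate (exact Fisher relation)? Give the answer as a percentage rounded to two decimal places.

3.99%

After-tax nominal return = 12.56% × (1 − 0.21) = 9.9224%.
1 + r = 1.099224 / 1.05700 = 1.039947
After-tax real rate = 1.039947 − 1 → 3.99%.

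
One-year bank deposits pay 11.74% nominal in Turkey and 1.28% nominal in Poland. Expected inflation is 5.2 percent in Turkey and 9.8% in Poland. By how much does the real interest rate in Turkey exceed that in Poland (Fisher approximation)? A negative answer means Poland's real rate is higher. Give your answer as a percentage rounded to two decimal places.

Turkey: 11.74% − 5.2% = 6.540%
Poland: 1.28% − 9.8% = -8.520%
Differential = 15.060% → 15.06%.

15.06%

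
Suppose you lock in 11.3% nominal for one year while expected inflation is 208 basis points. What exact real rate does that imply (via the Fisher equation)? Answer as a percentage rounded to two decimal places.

By the Fisher equation, 1 + r = (1 + i)/(1 + π).
1 + r = 1.11300 / 1.02080 = 1.090321
r = 1.090321 − 1 = 9.0321%, i.e. 9.03%.

9.03%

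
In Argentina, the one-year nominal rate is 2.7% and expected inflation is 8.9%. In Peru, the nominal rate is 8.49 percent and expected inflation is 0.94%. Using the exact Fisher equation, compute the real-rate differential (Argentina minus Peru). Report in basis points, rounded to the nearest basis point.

-1317 basis points

Argentina: (1 + 0.0270)/(1 + 0.0890) − 1 = -5.6933%
Peru: (1 + 0.0849)/(1 + 0.0094) − 1 = 7.4797%
Differential = -5.6933% − 7.4797% = -13.1730% → -1317 basis points.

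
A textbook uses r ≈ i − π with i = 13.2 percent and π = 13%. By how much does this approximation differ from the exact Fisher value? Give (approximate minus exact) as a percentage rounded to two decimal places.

Approximate: r ≈ 13.200% − 13.000% = 0.2000%
Exact: (1 + 0.1320)/(1 + 0.1300) − 1 = 0.1770%
Error = 0.2000% − 0.1770% = 0.0230% → 0.02%.

0.02%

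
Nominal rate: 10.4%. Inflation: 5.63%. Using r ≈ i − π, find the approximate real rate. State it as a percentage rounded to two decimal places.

r ≈ i − π = 10.4% − 5.63% = 4.77%.

4.77%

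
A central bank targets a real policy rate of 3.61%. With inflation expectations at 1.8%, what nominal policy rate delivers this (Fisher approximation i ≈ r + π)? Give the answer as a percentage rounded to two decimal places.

i ≈ r + π = 3.61% + 1.8% = 5.41%.

5.41%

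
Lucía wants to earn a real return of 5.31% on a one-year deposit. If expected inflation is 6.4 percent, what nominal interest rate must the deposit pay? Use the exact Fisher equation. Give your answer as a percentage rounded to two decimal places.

12.05%

(1 + i) = (1 + r)(1 + π) = 1.05310 × 1.06400 = 1.1204984
i = 1.1204984 − 1, so the required nominal rate is 12.05%.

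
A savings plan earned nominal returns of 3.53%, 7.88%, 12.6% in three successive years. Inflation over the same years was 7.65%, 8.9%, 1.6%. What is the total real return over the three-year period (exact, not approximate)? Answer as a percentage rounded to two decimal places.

5.59%

Nominal growth factor = 1.0353 × 1.0788 × 1.1260 = 1.257609
Price-level growth factor = 1.0765 × 1.0890 × 1.0160 = 1.191065
Real growth factor = 1.257609 / 1.191065 = 1.055869
Total real return = 1.055869 − 1 → 5.59%.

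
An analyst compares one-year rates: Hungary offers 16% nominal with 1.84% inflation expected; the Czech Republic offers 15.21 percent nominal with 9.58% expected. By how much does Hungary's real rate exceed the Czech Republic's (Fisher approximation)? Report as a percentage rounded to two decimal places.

8.53%

Hungary: 16% − 1.84% = 14.160%
The Czech Republic: 15.21% − 9.58% = 5.630%
Differential = 8.530% → 8.53%.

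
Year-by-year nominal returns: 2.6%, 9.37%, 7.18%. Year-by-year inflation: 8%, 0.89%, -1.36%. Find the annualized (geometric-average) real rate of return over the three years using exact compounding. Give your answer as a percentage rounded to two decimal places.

3.82%

Nominal growth factor = 1.0260 × 1.0937 × 1.0718 = 1.20270558
Price-level growth factor = 1.0800 × 1.0089 × 0.9864 = 1.07479328
Real growth factor = 1.20270558 / 1.07479328 = 1.11901107
Annualized real rate = 1.11901107^(1/3) − 1 = 3.8193% → 3.82%.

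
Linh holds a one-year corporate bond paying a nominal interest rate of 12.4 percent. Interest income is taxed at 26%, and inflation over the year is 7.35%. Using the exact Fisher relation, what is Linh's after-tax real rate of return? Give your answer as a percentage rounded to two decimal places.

1.70%

After-tax nominal return = 12.4% × (1 − 0.26) = 9.1760%.
1 + r = 1.09176 / 1.07350 = 1.017010
After-tax real rate = 1.017010 − 1 → 1.70%.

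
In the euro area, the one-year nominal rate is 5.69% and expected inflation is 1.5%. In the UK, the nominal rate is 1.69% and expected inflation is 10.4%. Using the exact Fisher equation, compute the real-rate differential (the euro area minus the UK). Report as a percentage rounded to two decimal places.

The euro area: (1 + 0.0569)/(1 + 0.0150) − 1 = 4.1281%
The UK: (1 + 0.0169)/(1 + 0.1040) − 1 = -7.8895%
Differential = 4.1281% − (-7.8895%) = 12.0176% → 12.02%.

12.02%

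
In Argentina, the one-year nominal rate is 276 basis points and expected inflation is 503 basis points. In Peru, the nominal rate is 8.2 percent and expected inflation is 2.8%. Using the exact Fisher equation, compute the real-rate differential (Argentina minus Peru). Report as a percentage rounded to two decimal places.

Argentina: (1 + 0.0276)/(1 + 0.0503) − 1 = -2.1613%
Peru: (1 + 0.0820)/(1 + 0.0280) − 1 = 5.2529%
Differential = -2.1613% − 5.2529% = -7.4142% → -7.41%.

-7.41%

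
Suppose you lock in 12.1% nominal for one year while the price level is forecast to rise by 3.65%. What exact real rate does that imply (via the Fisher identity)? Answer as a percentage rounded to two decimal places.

1 + r = 1.12100 / 1.03650 = 1.081524
r = 1.081524 − 1 = 8.1524%, i.e. 8.15%.

8.15%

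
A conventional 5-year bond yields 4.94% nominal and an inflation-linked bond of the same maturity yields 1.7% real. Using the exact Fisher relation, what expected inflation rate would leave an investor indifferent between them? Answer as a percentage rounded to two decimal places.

(1 + π) = (1 + i)/(1 + r) = 1.04940 / 1.01700 = 1.031858
Break-even inflation = 1.031858 − 1 → 3.19%.

3.19%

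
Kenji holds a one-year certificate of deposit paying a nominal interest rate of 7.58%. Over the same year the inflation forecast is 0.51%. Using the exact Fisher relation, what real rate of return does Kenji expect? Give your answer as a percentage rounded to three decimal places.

7.034%

By the Fisher relation, 1 + r = (1 + i)/(1 + π).
1 + r = 1.07580 / 1.00510 = 1.070341
r = 1.070341 − 1 = 7.0341%, i.e. 7.034%.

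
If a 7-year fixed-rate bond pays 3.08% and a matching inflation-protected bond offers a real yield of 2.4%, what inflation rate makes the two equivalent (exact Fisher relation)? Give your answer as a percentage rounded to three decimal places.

0.664%

(1 + π) = (1 + i)/(1 + r) = 1.03080 / 1.02400 = 1.006641
Break-even inflation = 1.006641 − 1 → 0.664%.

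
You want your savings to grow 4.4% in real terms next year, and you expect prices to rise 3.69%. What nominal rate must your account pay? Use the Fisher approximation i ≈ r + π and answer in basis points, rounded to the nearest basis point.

809 basis points

i ≈ r + π = 4.4% + 3.69% = 809 basis points.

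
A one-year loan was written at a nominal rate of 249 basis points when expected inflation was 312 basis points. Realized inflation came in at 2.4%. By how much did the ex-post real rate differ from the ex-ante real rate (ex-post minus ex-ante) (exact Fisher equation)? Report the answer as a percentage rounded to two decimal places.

0.70%

Ex-ante: (1 + 0.0249)/(1 + 0.0312) − 1 = -0.6109%
Ex-post: (1 + 0.0249)/(1 + 0.0240) − 1 = 0.0879%
Difference (ex-post − ex-ante) = 0.6988% → 0.70%.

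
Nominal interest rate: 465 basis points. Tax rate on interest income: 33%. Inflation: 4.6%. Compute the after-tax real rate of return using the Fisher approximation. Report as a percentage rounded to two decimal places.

-1.48%

After-tax nominal return = 4.65% × (1 − 0.33) = 3.1155%.
r ≈ 3.1155% − 4.6% → -1.48%.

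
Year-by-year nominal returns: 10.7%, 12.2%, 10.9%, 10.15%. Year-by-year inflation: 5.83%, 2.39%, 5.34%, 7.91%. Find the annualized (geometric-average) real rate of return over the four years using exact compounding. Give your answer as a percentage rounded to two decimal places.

Compound the nominal returns: 1.1070 × 1.1220 × 1.1090 × 1.1015 = 1.51724783.
Compound inflation: 1.0583 × 1.0239 × 1.0534 × 1.0791 = 1.23174652.
Deflate: 1.51724783 / 1.23174652 = 1.23178576.
Annualized real rate = 1.23178576^(1/4) − 1 = 5.3498% → 5.35%.

5.35%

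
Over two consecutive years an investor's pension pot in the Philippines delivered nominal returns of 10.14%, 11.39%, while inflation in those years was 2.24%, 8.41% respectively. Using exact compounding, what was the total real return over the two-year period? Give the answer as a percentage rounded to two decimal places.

Nominal growth factor = 1.1014 × 1.1139 = 1.226849
Price-level growth factor = 1.0224 × 1.0841 = 1.108384
Real growth factor = 1.226849 / 1.108384 = 1.106881
Total real return = 1.106881 − 1 → 10.69%.

10.69%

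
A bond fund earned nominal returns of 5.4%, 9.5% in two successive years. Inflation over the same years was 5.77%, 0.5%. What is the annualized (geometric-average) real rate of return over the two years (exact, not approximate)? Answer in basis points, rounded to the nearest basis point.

420 basis points

Nominal growth factor = 1.0540 × 1.0950 = 1.15413000
Price-level growth factor = 1.0577 × 1.0050 = 1.06298850
Real growth factor = 1.15413000 / 1.06298850 = 1.08574081
Annualized real rate = 1.08574081^(1/2) − 1 = 4.1989% → 420 basis points.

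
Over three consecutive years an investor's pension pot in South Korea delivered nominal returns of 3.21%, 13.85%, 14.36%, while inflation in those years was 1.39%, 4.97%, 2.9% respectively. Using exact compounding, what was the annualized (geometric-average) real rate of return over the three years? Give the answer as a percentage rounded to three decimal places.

7.058%

Compound the nominal returns: 1.0321 × 1.1385 × 1.1436 = 1.34378243.
Compound inflation: 1.0139 × 1.0497 × 1.0290 = 1.09515526.
Deflate: 1.34378243 / 1.09515526 = 1.22702459.
Annualized real rate = 1.22702459^(1/3) − 1 = 7.0577% → 7.058%.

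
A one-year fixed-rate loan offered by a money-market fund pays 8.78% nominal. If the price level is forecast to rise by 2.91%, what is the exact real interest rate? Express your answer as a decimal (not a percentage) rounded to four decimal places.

0.0570

By the Fisher equation, 1 + r = (1 + i)/(1 + π).
1 + r = 1.08780 / 1.02910 = 1.057040
r = 1.057040 − 1 = 5.7040%, i.e. 0.0570.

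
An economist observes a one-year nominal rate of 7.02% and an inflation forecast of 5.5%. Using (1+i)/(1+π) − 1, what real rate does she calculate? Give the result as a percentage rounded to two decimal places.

1.44%

By the Fisher identity, 1 + r = (1 + i)/(1 + π).
1 + r = 1.07020 / 1.05500 = 1.014408
r = 1.014408 − 1 = 1.4408%, i.e. 1.44%.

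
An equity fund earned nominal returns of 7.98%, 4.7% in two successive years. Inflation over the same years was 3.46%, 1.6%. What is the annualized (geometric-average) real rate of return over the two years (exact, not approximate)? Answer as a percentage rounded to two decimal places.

3.71%

Compound the nominal returns: 1.0798 × 1.0470 = 1.13055060.
Compound inflation: 1.0346 × 1.0160 = 1.05115360.
Deflate: 1.13055060 / 1.05115360 = 1.07553320.
Annualized real rate = 1.07553320^(1/2) − 1 = 3.7079% → 3.71%.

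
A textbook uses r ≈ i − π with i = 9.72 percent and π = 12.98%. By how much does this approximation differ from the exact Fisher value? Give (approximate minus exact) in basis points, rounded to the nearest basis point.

-37 basis points

Approximate: r ≈ 9.720% − 12.980% = -3.2600%
Exact: (1 + 0.0972)/(1 + 0.1298) − 1 = -2.8855%
Error = -3.2600% − (-2.8855%) = -0.3745% → -37 basis points.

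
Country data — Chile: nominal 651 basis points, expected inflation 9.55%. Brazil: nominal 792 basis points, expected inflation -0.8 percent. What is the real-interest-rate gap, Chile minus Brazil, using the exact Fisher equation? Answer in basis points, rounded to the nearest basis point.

-1157 basis points

Chile: (1 + 0.0651)/(1 + 0.0955) − 1 = -2.7750%
Brazil: (1 + 0.0792)/(1 − 0.0080) − 1 = 8.7903%
Differential = -2.7750% − 8.7903% = -11.5653% → -1157 basis points.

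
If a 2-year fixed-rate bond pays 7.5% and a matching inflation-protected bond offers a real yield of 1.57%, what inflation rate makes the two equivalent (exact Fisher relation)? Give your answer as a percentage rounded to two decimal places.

5.84%

(1 + π) = (1 + i)/(1 + r) = 1.07500 / 1.01570 = 1.058383
Break-even inflation = 1.058383 − 1 → 5.84%.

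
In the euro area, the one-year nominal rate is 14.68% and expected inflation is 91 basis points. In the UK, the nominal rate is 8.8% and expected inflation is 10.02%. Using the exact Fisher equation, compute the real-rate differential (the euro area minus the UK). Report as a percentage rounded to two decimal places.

The euro area: (1 + 0.1468)/(1 + 0.0091) − 1 = 13.6458%
The UK: (1 + 0.0880)/(1 + 0.1002) − 1 = -1.1089%
Differential = 13.6458% − (-1.1089%) = 14.7547% → 14.75%.

14.75%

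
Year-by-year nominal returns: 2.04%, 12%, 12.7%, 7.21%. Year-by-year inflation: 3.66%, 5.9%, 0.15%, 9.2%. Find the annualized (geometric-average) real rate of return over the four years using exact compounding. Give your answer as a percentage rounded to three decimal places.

3.560%

Compound the nominal returns: 1.0204 × 1.1200 × 1.1270 × 1.0721 = 1.38085375.
Compound inflation: 1.0366 × 1.0590 × 1.0015 × 1.0920 = 1.20055139.
Deflate: 1.38085375 / 1.20055139 = 1.15018296.
Annualized real rate = 1.15018296^(1/4) − 1 = 3.5599% → 3.560%.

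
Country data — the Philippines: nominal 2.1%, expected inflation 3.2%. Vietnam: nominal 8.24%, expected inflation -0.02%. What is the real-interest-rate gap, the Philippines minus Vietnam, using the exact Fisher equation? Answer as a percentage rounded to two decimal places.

The Philippines: (1 + 0.0210)/(1 + 0.0320) − 1 = -1.0659%
Vietnam: (1 + 0.0824)/(1 − 0.0002) − 1 = 8.2617%
Differential = -1.0659% − 8.2617% = -9.3275% → -9.33%.

-9.33%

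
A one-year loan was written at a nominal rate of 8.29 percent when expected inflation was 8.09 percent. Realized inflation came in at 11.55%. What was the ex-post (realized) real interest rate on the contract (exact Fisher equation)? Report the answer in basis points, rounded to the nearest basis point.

Ex-post: (1 + 0.0829)/(1 + 0.1155) − 1 = -2.9225%
So the realized real rate is -292 basis points.

-292 basis points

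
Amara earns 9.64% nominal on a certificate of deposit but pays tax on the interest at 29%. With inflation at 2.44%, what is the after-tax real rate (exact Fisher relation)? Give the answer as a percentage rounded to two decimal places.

4.30%

After-tax nominal return = 9.64% × (1 − 0.29) = 6.8444%.
1 + r = 1.068444 / 1.02440 = 1.042995
After-tax real rate = 1.042995 − 1 → 4.30%.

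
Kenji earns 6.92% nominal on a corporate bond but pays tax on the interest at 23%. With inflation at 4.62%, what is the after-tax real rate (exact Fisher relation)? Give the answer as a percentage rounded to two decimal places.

0.68%

After-tax nominal return = 6.92% × (1 − 0.23) = 5.3284%.
1 + r = 1.053284 / 1.04620 = 1.006771
After-tax real rate = 1.006771 − 1 → 0.68%.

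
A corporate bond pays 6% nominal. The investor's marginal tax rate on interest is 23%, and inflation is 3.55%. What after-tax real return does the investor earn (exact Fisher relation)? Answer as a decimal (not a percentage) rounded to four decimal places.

0.0103

After-tax nominal return = 6% × (1 − 0.23) = 4.6200%.
1 + r = 1.04620 / 1.03550 = 1.010333
After-tax real rate = 1.010333 − 1 → 0.0103.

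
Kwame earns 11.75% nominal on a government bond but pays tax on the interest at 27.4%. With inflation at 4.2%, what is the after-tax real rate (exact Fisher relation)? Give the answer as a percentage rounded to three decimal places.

After-tax nominal return = 11.75% × (1 − 0.274) = 8.5305%.
1 + r = 1.085305 / 1.04200 = 1.041560
After-tax real rate = 1.041560 − 1 → 4.156%.

4.156%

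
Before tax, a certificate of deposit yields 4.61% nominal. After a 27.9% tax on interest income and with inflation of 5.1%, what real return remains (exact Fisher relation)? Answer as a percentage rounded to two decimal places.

-1.69%

After-tax nominal return = 4.61% × (1 − 0.279) = 3.32381%.
1 + r = 1.0332381 / 1.05100 = 0.983100
After-tax real rate = 0.983100 − 1 → -1.69%.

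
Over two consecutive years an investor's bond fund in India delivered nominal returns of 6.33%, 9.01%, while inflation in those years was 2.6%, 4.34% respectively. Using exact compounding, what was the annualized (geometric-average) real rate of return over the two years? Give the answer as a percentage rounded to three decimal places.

4.055%

Nominal growth factor = 1.0633 × 1.0901 = 1.15910333
Price-level growth factor = 1.0260 × 1.0434 = 1.07052840
Real growth factor = 1.15910333 / 1.07052840 = 1.08273945
Annualized real rate = 1.08273945^(1/2) − 1 = 4.0548% → 4.055%.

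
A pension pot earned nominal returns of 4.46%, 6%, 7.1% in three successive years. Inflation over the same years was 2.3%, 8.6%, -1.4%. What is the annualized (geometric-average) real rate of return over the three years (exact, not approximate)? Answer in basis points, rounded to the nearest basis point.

Compound the nominal returns: 1.0446 × 1.0600 × 1.0710 = 1.18589260.
Compound inflation: 1.0230 × 1.0860 × 0.9860 = 1.09542431.
Deflate: 1.18589260 / 1.09542431 = 1.08258744.
Annualized real rate = 1.08258744^(1/3) − 1 = 2.6804% → 268 basis points.

268 basis points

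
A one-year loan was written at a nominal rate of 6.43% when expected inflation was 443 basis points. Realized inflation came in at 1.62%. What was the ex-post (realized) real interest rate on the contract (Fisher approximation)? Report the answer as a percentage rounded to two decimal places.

Ex-post: 6.43% − 1.62% = 4.810%
So the realized real rate is 4.81%.

4.81%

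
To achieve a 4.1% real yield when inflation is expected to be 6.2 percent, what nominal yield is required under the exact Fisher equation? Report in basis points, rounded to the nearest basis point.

(1 + i) = (1 + r)(1 + π) = 1.04100 × 1.06200 = 1.105542
i = 1.105542 − 1, so the required nominal rate is 1055 basis points.

1055 basis points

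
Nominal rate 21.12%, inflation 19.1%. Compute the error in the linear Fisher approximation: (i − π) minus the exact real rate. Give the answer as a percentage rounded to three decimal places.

Approximate: r ≈ 21.120% − 19.100% = 2.0200%
Exact: (1 + 0.2112)/(1 + 0.1910) − 1 = 1.6961%
Error = 2.0200% − 1.6961% = 0.3239% → 0.324%.

0.324%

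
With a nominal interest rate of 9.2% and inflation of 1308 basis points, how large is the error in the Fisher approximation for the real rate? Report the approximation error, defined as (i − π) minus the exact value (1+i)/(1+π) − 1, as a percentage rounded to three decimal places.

-0.449%

Approximate: r ≈ 9.200% − 13.080% = -3.8800%
Exact: (1 + 0.0920)/(1 + 0.1308) − 1 = -3.4312%
Error = -3.8800% − (-3.4312%) = -0.4488% → -0.449%.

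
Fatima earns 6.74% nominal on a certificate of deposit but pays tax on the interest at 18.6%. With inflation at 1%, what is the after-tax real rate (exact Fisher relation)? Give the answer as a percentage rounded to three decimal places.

After-tax nominal return = 6.74% × (1 − 0.186) = 5.48636%.
1 + r = 1.0548636 / 1.01000 = 1.044419
After-tax real rate = 1.044419 − 1 → 4.442%.

4.442%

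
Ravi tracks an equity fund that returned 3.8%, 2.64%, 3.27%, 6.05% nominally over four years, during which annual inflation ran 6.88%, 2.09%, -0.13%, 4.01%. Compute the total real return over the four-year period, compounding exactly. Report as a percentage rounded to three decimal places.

2.946%

Compound the nominal returns: 1.0380 × 1.0264 × 1.0327 × 1.0605 = 1.166807.
Compound inflation: 1.0688 × 1.0209 × 0.9987 × 1.0401 = 1.133417.
Deflate: 1.166807 / 1.133417 = 1.029459.
Total real return = 1.029459 − 1 → 2.946%.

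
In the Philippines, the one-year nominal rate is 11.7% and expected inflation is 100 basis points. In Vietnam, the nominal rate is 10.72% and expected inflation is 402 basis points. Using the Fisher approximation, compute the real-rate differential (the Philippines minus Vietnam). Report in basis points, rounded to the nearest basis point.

The Philippines: 11.7% − 1% = 10.700%
Vietnam: 10.72% − 4.02% = 6.700%
Differential = 4.000% → 400 basis points.

400 basis points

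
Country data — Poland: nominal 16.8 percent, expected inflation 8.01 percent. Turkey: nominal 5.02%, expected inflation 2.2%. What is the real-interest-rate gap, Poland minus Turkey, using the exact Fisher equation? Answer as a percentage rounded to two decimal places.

Poland: (1 + 0.1680)/(1 + 0.0801) − 1 = 8.1381%
Turkey: (1 + 0.0502)/(1 + 0.0220) − 1 = 2.7593%
Differential = 8.1381% − 2.7593% = 5.3788% → 5.38%.

5.38%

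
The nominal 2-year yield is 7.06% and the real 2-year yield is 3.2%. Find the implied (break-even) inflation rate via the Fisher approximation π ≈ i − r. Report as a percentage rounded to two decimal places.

3.86%

π ≈ i − r = 7.06% − 3.2% → 3.86%.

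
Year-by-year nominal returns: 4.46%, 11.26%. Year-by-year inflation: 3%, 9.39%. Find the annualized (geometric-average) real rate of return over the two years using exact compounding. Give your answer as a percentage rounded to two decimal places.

Nominal growth factor = 1.0446 × 1.1126 = 1.16222196
Price-level growth factor = 1.0300 × 1.0939 = 1.12671700
Real growth factor = 1.16222196 / 1.12671700 = 1.03151187
Annualized real rate = 1.03151187^(1/2) − 1 = 1.5634% → 1.56%.

1.56%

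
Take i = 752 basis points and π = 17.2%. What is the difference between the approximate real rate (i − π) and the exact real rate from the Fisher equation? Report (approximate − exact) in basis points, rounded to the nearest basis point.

Approximate: r ≈ 7.520% − 17.200% = -9.6800%
Exact: (1 + 0.0752)/(1 + 0.1720) − 1 = -8.2594%
Error = -9.6800% − (-8.2594%) = -1.4206% → -142 basis points.

-142 basis points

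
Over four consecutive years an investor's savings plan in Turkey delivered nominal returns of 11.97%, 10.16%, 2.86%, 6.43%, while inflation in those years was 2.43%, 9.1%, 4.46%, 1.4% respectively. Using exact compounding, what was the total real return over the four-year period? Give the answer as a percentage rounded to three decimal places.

Nominal growth factor = 1.1197 × 1.1016 × 1.0286 × 1.0643 = 1.3503184
Price-level growth factor = 1.0243 × 1.0910 × 1.0446 × 1.0140 = 1.1836952
Real growth factor = 1.3503184 / 1.1836952 = 1.1407653
Total real return = 1.1407653 − 1 → 14.077%.

14.077%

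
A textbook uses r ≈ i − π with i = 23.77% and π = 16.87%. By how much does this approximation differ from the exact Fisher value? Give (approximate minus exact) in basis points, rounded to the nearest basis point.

100 basis points

Approximate: r ≈ 23.770% − 16.870% = 6.9000%
Exact: (1 + 0.2377)/(1 + 0.1687) − 1 = 5.9040%
Error = 6.9000% − 5.9040% = 0.9960% → 100 basis points.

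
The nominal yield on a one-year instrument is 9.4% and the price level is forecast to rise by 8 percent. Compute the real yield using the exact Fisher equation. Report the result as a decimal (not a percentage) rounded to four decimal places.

By the Fisher relation, 1 + r = (1 + i)/(1 + π).
1 + r = 1.09400 / 1.08000 = 1.012963
r = 1.012963 − 1 = 1.2963%, i.e. 0.0130.

0.0130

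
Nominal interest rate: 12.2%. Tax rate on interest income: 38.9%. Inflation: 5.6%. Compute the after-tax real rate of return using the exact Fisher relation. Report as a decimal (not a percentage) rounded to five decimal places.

0.01756

After-tax nominal return = 12.2% × (1 − 0.389) = 7.4542%.
1 + r = 1.074542 / 1.05600 = 1.017559
After-tax real rate = 1.017559 − 1 → 0.01756.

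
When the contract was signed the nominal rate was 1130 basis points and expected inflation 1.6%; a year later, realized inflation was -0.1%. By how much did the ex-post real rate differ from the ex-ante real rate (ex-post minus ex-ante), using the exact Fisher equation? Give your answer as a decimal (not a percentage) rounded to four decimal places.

Ex-ante: (1 + 0.1130)/(1 + 0.0160) − 1 = 9.5472%
Ex-post: (1 + 0.1130)/(1 − 0.0010) − 1 = 11.4114%
Difference (ex-post − ex-ante) = 1.8642% → 0.0186.

0.0186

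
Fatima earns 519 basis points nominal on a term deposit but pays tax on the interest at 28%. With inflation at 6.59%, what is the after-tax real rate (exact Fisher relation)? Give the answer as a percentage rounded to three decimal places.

-2.677%

After-tax nominal return = 5.19% × (1 − 0.28) = 3.7368%.
1 + r = 1.037368 / 1.06590 = 0.973232
After-tax real rate = 0.973232 − 1 → -2.677%.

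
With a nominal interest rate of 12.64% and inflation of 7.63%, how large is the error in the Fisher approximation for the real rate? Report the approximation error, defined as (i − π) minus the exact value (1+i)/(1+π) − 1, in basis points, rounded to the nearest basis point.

Approximate: r ≈ 12.640% − 7.630% = 5.0100%
Exact: (1 + 0.1264)/(1 + 0.0763) − 1 = 4.6548%
Error = 5.0100% − 4.6548% = 0.3552% → 36 basis points.

36 basis points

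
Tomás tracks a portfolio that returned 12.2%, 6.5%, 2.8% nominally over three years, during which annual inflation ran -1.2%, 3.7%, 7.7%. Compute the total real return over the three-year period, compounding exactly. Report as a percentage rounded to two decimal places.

Nominal growth factor = 1.1220 × 1.0650 × 1.0280 = 1.228388
Price-level growth factor = 0.9880 × 1.0370 × 1.0770 = 1.103447
Real growth factor = 1.228388 / 1.103447 = 1.113228
Total real return = 1.113228 − 1 → 11.32%.

11.32%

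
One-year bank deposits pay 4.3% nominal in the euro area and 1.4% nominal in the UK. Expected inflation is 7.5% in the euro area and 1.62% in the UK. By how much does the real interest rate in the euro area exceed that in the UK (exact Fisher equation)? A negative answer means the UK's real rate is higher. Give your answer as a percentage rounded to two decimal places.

The euro area: (1 + 0.0430)/(1 + 0.0750) − 1 = -2.9767%
The UK: (1 + 0.0140)/(1 + 0.0162) − 1 = -0.2165%
Differential = -2.9767% − (-0.2165%) = -2.7603% → -2.76%.

-2.76%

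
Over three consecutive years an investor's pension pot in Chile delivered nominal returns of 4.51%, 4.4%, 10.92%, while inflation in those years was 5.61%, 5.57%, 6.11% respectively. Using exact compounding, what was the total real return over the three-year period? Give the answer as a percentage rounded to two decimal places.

2.30%

Compound the nominal returns: 1.0451 × 1.0440 × 1.1092 = 1.210231.
Compound inflation: 1.0561 × 1.0557 × 1.0611 = 1.183047.
Deflate: 1.210231 / 1.183047 = 1.022978.
Total real return = 1.022978 − 1 → 2.30%.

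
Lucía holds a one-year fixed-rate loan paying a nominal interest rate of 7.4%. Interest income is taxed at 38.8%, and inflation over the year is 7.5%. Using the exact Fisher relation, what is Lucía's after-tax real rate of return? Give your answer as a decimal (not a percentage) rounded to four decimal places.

After-tax nominal return = 7.4% × (1 − 0.388) = 4.5288%.
1 + r = 1.045288 / 1.07500 = 0.972361
After-tax real rate = 0.972361 − 1 → -0.0276.

-0.0276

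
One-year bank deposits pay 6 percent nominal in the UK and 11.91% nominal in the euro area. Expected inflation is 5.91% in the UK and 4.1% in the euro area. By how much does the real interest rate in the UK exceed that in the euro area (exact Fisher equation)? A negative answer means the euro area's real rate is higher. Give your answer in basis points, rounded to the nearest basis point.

-742 basis points

The UK: (1 + 0.0600)/(1 + 0.0591) − 1 = 0.0850%
The euro area: (1 + 0.1191)/(1 + 0.0410) − 1 = 7.5024%
Differential = 0.0850% − 7.5024% = -7.4174% → -742 basis points.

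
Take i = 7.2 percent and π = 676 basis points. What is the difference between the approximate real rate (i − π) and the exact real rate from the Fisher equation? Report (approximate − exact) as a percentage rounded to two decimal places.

0.03%

Approximate: r ≈ 7.200% − 6.760% = 0.4400%
Exact: (1 + 0.0720)/(1 + 0.0676) − 1 = 0.4121%
Error = 0.4400% − 0.4121% = 0.0279% → 0.03%.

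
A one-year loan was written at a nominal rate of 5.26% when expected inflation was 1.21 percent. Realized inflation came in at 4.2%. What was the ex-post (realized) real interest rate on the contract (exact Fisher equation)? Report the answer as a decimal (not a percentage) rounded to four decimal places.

Ex-post: (1 + 0.0526)/(1 + 0.0420) − 1 = 1.0173%
So the realized real rate is 0.0102.

0.0102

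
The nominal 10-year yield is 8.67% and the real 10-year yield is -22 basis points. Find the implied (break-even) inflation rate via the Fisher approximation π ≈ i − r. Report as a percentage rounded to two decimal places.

π ≈ i − r = 8.67% − (-0.22%) → 8.89%.

8.89%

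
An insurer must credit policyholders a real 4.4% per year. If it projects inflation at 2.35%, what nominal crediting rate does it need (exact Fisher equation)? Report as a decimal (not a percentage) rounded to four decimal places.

(1 + i) = (1 + r)(1 + π) = 1.04400 × 1.02350 = 1.068534
i = 1.068534 − 1, so the required nominal rate is 0.0685.

0.0685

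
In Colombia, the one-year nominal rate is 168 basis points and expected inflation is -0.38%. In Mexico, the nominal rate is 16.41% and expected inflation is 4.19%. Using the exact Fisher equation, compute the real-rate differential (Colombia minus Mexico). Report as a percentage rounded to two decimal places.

Colombia: (1 + 0.0168)/(1 − 0.0038) − 1 = 2.0679%
Mexico: (1 + 0.1641)/(1 + 0.0419) − 1 = 11.7286%
Differential = 2.0679% − 11.7286% = -9.6607% → -9.66%.

-9.66%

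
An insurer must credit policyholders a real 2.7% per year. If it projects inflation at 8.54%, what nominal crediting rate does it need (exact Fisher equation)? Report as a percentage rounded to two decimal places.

11.47%

(1 + i) = (1 + r)(1 + π) = 1.02700 × 1.08540 = 1.1147058
i = 1.1147058 − 1, so the required nominal rate is 11.47%.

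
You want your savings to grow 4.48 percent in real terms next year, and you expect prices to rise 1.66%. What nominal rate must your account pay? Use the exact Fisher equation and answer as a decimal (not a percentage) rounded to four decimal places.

0.0621

(1 + i) = (1 + r)(1 + π) = 1.04480 × 1.01660 = 1.06214368
i = 1.06214368 − 1, so the required nominal rate is 0.0621.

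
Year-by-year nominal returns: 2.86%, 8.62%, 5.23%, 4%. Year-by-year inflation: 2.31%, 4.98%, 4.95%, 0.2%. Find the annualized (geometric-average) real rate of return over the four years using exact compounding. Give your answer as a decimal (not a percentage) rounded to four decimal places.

0.0200

Nominal growth factor = 1.0286 × 1.0862 × 1.0523 × 1.0400 = 1.22272623
Price-level growth factor = 1.0231 × 1.0498 × 1.0495 × 1.0020 = 1.12947031
Real growth factor = 1.22272623 / 1.12947031 = 1.08256607
Annualized real rate = 1.08256607^(1/4) − 1 = 2.0032% → 0.0200.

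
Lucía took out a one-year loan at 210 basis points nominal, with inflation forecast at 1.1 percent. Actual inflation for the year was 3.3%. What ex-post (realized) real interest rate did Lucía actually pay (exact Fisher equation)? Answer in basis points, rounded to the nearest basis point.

-116 basis points

Ex-post: (1 + 0.0210)/(1 + 0.0330) − 1 = -1.1617%
So the realized real rate is -116 basis points.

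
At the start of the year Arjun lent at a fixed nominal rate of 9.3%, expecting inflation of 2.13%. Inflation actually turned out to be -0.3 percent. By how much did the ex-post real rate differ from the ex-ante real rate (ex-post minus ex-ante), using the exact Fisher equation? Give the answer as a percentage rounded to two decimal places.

2.61%

Ex-ante: (1 + 0.0930)/(1 + 0.0213) − 1 = 7.0205%
Ex-post: (1 + 0.0930)/(1 − 0.0030) − 1 = 9.6289%
Difference (ex-post − ex-ante) = 2.6084% → 2.61%.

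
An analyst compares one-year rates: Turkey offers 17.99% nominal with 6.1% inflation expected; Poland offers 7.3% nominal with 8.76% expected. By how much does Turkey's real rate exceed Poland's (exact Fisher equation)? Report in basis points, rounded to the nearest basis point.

1255 basis points

Turkey: (1 + 0.1799)/(1 + 0.0610) − 1 = 11.2064%
Poland: (1 + 0.0730)/(1 + 0.0876) − 1 = -1.3424%
Differential = 11.2064% − (-1.3424%) = 12.5488% → 1255 basis points.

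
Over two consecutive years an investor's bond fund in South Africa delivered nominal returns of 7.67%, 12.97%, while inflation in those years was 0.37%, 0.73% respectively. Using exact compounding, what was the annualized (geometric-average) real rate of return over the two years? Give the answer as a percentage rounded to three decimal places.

Compound the nominal returns: 1.0767 × 1.1297 = 1.21634799.
Compound inflation: 1.0037 × 1.0073 = 1.01102701.
Deflate: 1.21634799 / 1.01102701 = 1.20308160.
Annualized real rate = 1.20308160^(1/2) − 1 = 9.6851% → 9.685%.

9.685%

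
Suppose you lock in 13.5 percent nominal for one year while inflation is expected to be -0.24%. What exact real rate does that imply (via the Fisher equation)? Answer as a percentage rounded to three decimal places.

By the Fisher equation, 1 + r = (1 + i)/(1 + π).
1 + r = 1.13500 / 0.99760 = 1.137731
r = 1.137731 − 1 = 13.7731%, i.e. 13.773%.

13.773%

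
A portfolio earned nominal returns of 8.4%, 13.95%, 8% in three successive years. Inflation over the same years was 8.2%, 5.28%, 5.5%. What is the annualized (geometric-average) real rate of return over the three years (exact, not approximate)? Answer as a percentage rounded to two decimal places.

3.54%

Nominal growth factor = 1.0840 × 1.1395 × 1.0800 = 1.33403544
Price-level growth factor = 1.0820 × 1.0528 × 1.0550 = 1.20178173
Real growth factor = 1.33403544 / 1.20178173 = 1.11004803
Annualized real rate = 1.11004803^(1/3) − 1 = 3.5414% → 3.54%.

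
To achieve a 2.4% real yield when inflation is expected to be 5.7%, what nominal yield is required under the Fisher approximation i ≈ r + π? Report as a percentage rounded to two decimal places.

8.10%

i ≈ r + π = 2.4% + 5.7% = 8.10%.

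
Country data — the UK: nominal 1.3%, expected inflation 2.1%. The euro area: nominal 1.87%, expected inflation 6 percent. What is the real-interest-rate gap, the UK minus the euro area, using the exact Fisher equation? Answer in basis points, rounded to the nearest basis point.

The UK: (1 + 0.0130)/(1 + 0.0210) − 1 = -0.7835%
The euro area: (1 + 0.0187)/(1 + 0.0600) − 1 = -3.8962%
Differential = -0.7835% − (-3.8962%) = 3.1127% → 311 basis points.

311 basis points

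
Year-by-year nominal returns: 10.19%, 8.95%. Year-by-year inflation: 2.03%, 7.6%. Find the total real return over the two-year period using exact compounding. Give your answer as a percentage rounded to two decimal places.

9.35%

Compound the nominal returns: 1.1019 × 1.0895 = 1.200520.
Compound inflation: 1.0203 × 1.0760 = 1.097843.
Deflate: 1.200520 / 1.097843 = 1.093526.
Total real return = 1.093526 − 1 → 9.35%.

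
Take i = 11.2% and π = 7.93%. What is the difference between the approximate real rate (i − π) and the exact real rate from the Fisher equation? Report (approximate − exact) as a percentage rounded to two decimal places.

Approximate: r ≈ 11.200% − 7.930% = 3.2700%
Exact: (1 + 0.1120)/(1 + 0.0793) − 1 = 3.0297%
Error = 3.2700% − 3.0297% = 0.2403% → 0.24%.

0.24%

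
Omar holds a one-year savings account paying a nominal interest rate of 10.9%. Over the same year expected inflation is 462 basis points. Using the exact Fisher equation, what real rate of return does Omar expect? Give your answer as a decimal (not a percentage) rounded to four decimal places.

By the Fisher equation, 1 + r = (1 + i)/(1 + π).
1 + r = 1.10900 / 1.04620 = 1.060027
r = 1.060027 − 1 = 6.0027%, i.e. 0.0600.

0.0600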